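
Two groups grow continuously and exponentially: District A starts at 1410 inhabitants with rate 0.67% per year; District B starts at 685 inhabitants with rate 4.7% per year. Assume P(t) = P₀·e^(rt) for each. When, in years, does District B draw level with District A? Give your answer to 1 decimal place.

1410·e^(0.0067t) = 685·e^(0.047t)
1410/685 = e^((0.047 − 0.0067)t) → ln(2.05839) = 0.0403·t
t = 0.72193 / 0.0403

t ≈ 17.9 years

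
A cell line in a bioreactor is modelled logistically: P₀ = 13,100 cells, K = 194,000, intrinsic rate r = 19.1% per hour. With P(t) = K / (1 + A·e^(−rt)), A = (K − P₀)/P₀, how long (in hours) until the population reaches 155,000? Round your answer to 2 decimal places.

A = (194000 − 13100)/13100 = 13.80916
155000 = 194000/(1 + 13.80916·e^(−0.191t)) → 1 + 13.80916·e^(−0.191t) = 1.25161
e^(−0.191t) = 0.018221 → t = ln(54.88256)/0.191 = 4.0052/0.191

t ≈ 20.97 hours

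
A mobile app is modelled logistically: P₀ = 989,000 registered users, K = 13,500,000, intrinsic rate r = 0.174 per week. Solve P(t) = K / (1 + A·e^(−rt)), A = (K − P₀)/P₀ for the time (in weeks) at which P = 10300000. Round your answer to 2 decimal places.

A = (13500000 − 989000)/989000 = 12.65015
10300000 = 13500000/(1 + 12.65015·e^(−0.174t)) → 1 + 12.65015·e^(−0.174t) = 1.31068
e^(−0.174t) = 0.024559 → t = ln(40.71768)/0.174 = 3.70666/0.174

t ≈ 21.30 weeks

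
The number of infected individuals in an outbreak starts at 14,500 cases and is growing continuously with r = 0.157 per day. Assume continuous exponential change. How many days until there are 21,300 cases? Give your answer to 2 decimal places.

21300 = 14500 · e^(0.157·t)
t = ln(21300/14500) / 0.157 = ln(1.46897) / 0.157 = 0.38456 / 0.157

t ≈ 2.45 days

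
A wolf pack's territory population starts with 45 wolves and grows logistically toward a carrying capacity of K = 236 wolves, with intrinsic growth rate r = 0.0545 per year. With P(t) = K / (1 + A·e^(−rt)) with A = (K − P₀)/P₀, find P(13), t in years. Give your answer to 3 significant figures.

A = (236 − 45)/45 = 4.24444
P(13) = 236 / (1 + 4.24444·e^(−0.0545·13)) = 236 / (1 + 4.24444·0.492382)
= 236 / 3.08989 ≈ 76.38

≈ 76.4 wolves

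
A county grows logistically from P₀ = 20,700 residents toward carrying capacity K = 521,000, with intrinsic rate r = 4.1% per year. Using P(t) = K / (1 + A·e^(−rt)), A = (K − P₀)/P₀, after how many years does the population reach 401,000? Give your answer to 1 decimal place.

t ≈ 107.1 years

A = (521000 − 20700)/20700 = 24.16908
401000 = 521000/(1 + 24.16908·e^(−0.041t)) → 1 + 24.16908·e^(−0.041t) = 1.29925
e^(−0.041t) = 0.012382 → t = ln(80.76502)/0.041 = 4.39154/0.041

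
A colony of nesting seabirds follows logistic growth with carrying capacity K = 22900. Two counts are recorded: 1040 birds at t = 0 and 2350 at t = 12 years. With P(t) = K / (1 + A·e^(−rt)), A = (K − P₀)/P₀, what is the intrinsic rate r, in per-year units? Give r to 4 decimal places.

r ≈ 0.0731 per year

A = (22900 − 1040)/1040 = 21.01923
2350 = 22900/(1 + 21.01923·e^(−r·12)) → e^(−12r) = (9.74468 − 1)/21.01923 = 0.416032
r = −ln(0.416032)/12 = 0.87699/12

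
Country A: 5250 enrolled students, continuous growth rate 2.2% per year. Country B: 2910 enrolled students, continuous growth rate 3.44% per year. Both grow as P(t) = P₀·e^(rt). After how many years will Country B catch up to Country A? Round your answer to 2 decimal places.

5250·e^(0.022t) = 2910·e^(0.0344t)
5250/2910 = e^((0.0344 − 0.022)t) → ln(1.80412) = 0.0124·t
t = 0.59007 / 0.0124

t ≈ 47.59 years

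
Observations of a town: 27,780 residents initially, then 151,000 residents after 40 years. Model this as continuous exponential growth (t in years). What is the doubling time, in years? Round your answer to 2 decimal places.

r = ln(151000/27780) / 40 = ln(5.43557) / 40 ≈ 0.042324 per year
doubling time = ln 2 / |r| = 0.69315 / 0.042324

doubling time ≈ 16.38 years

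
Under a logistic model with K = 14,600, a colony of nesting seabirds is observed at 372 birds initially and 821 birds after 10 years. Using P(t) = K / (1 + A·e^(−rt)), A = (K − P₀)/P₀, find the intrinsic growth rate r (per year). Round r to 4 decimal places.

A = (14600 − 372)/372 = 38.24731
821 = 14600/(1 + 38.24731·e^(−r·10)) → e^(−10r) = (17.78319 − 1)/38.24731 = 0.438807
r = −ln(0.438807)/10 = 0.8237/10

r ≈ 0.0824 per year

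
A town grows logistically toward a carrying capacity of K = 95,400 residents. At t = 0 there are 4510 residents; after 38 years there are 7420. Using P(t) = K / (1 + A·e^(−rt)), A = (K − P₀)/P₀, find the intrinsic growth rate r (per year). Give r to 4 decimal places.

r ≈ 0.0140 per year

A = (95400 − 4510)/4510 = 20.15299
7420 = 95400/(1 + 20.15299·e^(−r·38)) → e^(−38r) = (12.85714 − 1)/20.15299 = 0.588356
r = −ln(0.588356)/38 = 0.53042/38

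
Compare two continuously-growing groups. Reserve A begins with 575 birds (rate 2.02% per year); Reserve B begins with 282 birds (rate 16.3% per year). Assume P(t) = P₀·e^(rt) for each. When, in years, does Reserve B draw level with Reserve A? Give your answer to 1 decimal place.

t ≈ 5.0 years

575·e^(0.0202t) = 282·e^(0.163t)
575/282 = e^((0.163 − 0.0202)t) → ln(2.03901) = 0.1428·t
t = 0.71246 / 0.1428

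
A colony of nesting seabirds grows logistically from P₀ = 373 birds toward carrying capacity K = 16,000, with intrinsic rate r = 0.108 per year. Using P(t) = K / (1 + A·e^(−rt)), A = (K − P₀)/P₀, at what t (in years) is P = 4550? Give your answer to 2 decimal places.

t ≈ 26.04 years

A = (16000 − 373)/373 = 41.89544
4550 = 16000/(1 + 41.89544·e^(−0.108t)) → 1 + 41.89544·e^(−0.108t) = 3.51648
e^(−0.108t) = 0.060066 → t = ln(16.64841)/0.108 = 2.81231/0.108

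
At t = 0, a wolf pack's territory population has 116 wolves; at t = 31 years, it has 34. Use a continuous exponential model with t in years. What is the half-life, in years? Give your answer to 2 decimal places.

half-life ≈ 17.51 years

r = ln(34/116) / 31 = ln(0.2931) / 31 ≈ -0.039588 per year
half-life = ln 2 / |r| = 0.69315 / 0.039588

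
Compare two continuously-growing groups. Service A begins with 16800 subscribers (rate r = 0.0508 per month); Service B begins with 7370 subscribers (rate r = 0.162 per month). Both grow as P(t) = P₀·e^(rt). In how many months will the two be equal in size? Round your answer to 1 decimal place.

t ≈ 7.4 months

16800·e^(0.0508t) = 7370·e^(0.162t)
16800/7370 = e^((0.162 − 0.0508)t) → ln(2.27951) = 0.1112·t
t = 0.82396 / 0.1112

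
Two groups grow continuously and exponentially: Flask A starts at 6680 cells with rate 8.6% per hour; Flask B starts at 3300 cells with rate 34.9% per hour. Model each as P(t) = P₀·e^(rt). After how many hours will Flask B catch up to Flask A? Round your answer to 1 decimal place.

t ≈ 2.7 hours

6680·e^(0.086t) = 3300·e^(0.349t)
6680/3300 = e^((0.349 − 0.086)t) → ln(2.02424) = 0.263·t
t = 0.7052 / 0.263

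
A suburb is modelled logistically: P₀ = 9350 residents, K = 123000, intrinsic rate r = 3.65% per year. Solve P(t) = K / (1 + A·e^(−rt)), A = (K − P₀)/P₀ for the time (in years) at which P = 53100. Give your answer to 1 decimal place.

A = (123000 − 9350)/9350 = 12.15508
53100 = 123000/(1 + 12.15508·e^(−0.0365t)) → 1 + 12.15508·e^(−0.0365t) = 2.31638
e^(−0.0365t) = 0.108299 → t = ln(9.23369)/0.0365 = 2.22286/0.0365

t ≈ 60.9 years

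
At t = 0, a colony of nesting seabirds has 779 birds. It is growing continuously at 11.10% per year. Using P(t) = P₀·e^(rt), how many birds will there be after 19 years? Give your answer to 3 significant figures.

≈ 6,420 birds

P(19) = 779 · e^(0.111·19) = 779 · e^(2.109)
= 779 · 8.24 ≈ 6418.96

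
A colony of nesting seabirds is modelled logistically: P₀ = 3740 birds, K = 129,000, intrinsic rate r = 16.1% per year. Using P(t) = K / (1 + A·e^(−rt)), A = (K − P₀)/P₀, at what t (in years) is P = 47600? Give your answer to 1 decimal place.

t ≈ 18.5 years

A = (129000 − 3740)/3740 = 33.49198
47600 = 129000/(1 + 33.49198·e^(−0.161t)) → 1 + 33.49198·e^(−0.161t) = 2.71008
e^(−0.161t) = 0.05106 → t = ln(19.58499)/0.161 = 2.97476/0.161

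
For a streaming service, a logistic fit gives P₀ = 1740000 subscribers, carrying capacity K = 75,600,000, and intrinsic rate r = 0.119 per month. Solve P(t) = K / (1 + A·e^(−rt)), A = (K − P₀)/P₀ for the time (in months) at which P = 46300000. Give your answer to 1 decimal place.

t ≈ 35.3 months

A = (75600000 − 1740000)/1740000 = 42.44828
46300000 = 75600000/(1 + 42.44828·e^(−0.119t)) → 1 + 42.44828·e^(−0.119t) = 1.63283
e^(−0.119t) = 0.014908 → t = ln(67.07697)/0.119 = 4.20584/0.119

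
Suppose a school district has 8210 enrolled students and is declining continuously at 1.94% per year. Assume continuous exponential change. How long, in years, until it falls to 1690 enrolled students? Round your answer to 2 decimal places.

1690 = 8210 · e^(-0.0194·t)
t = ln(1690/8210) / -0.0194 = ln(0.20585) / -0.0194 = -1.58062 / -0.0194

t ≈ 81.48 years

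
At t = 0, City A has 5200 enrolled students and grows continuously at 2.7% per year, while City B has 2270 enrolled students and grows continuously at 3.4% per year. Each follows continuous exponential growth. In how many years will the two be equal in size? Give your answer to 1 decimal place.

5200·e^(0.027t) = 2270·e^(0.034t)
5200/2270 = e^((0.034 − 0.027)t) → ln(2.29075) = 0.007·t
t = 0.82888 / 0.007

t ≈ 118.4 years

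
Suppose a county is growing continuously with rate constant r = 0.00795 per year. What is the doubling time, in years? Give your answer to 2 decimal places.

doubling time ≈ 87.19 years

doubling time = ln(2) / |r| = 0.69315 / 0.00795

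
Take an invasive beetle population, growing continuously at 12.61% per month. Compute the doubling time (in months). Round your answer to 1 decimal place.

doubling time = ln(2) / |r| = 0.69315 / 0.1261

doubling time ≈ 5.5 months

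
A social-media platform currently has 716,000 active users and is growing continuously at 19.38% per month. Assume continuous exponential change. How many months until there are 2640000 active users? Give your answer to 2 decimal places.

2640000 = 716000 · e^(0.1938·t)
t = ln(2640000/716000) / 0.1938 = ln(3.68715) / 0.1938 = 1.30485 / 0.1938

t ≈ 6.73 months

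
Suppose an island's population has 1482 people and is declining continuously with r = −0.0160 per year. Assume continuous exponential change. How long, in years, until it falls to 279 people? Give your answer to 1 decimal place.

t ≈ 104.4 years

279 = 1482 · e^(-0.016·t)
t = ln(279/1482) / -0.016 = ln(0.18826) / -0.016 = -1.66994 / -0.016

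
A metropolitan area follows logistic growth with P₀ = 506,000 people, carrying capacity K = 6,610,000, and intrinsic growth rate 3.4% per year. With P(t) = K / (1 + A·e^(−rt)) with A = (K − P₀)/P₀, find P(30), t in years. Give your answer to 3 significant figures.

A = (6610000 − 506000)/506000 = 12.06324
P(30) = 6610000 / (1 + 12.06324·e^(−0.034·30)) = 6610000 / (1 + 12.06324·0.360595)
= 6610000 / 5.34994 ≈ 1235527.02

≈ 1,240,000 people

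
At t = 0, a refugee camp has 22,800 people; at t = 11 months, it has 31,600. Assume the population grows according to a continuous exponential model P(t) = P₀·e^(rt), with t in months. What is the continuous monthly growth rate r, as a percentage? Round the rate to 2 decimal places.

31600 = 22800 · e^(r·11)
e^(11r) = 31600/22800 = 1.38596
r = ln(1.38596) / 11 = 0.3264 / 11

r ≈ 2.97% per month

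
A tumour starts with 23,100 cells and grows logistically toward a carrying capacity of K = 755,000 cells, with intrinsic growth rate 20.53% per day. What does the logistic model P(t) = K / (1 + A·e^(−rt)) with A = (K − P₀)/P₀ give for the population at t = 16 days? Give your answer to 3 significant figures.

≈ 345,000 cells

A = (755000 − 23100)/23100 = 31.68398
P(16) = 755000 / (1 + 31.68398·e^(−0.2053·16)) = 755000 / (1 + 31.68398·0.037448)
= 755000 / 2.1865 ≈ 345300.06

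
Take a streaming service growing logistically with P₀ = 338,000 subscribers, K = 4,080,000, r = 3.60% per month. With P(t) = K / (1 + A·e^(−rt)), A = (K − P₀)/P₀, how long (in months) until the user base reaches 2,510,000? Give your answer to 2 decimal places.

A = (4080000 − 338000)/338000 = 11.07101
2510000 = 4080000/(1 + 11.07101·e^(−0.036t)) → 1 + 11.07101·e^(−0.036t) = 1.6255
e^(−0.036t) = 0.056499 → t = ln(17.69951)/0.036 = 2.87354/0.036

t ≈ 79.82 months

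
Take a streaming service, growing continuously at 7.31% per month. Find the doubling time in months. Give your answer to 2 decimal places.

doubling time = ln(2) / |r| = 0.69315 / 0.0731

doubling time ≈ 9.48 months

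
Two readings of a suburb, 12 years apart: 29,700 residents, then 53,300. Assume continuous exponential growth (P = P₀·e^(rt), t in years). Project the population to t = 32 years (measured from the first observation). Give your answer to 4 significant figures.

r = ln(53300/29700) / 12 ≈ 0.048732 per year
P(32) = 29700 · e^(0.048732·32) = 29700 · 4.75615 ≈ 141257.6

≈ 141,300 residents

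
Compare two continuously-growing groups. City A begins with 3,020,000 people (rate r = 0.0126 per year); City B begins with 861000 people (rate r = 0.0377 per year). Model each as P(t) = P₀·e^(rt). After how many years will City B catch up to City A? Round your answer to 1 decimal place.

t ≈ 50.0 years

3020000·e^(0.0126t) = 861000·e^(0.0377t)
3020000/861000 = e^((0.0377 − 0.0126)t) → ln(3.50755) = 0.0251·t
t = 1.25492 / 0.0251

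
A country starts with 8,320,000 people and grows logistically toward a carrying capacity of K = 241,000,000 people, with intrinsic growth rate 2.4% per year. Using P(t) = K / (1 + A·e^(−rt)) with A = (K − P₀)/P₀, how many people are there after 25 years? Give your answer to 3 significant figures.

A = (241000000 − 8320000)/8320000 = 27.96635
P(25) = 241000000 / (1 + 27.96635·e^(−0.024·25)) = 241000000 / (1 + 27.96635·0.548812)
= 241000000 / 16.34826 ≈ 14741633.43

≈ 14,700,000 people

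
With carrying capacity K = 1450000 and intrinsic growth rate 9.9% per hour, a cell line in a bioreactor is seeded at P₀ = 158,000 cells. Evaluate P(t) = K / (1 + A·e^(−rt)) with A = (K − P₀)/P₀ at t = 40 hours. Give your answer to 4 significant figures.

≈ 1,254,000 cells

A = (1450000 − 158000)/158000 = 8.17722
P(40) = 1450000 / (1 + 8.17722·e^(−0.099·40)) = 1450000 / (1 + 8.17722·0.019063)
= 1450000 / 1.15588 ≈ 1254452.02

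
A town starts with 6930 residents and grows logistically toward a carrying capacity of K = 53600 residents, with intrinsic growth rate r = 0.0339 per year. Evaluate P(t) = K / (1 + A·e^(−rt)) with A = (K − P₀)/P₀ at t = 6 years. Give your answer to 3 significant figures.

A = (53600 − 6930)/6930 = 6.73449
P(6) = 53600 / (1 + 6.73449·e^(−0.0339·6)) = 53600 / (1 + 6.73449·0.815952)
= 53600 / 6.49502 ≈ 8252.48

≈ 8,250 residents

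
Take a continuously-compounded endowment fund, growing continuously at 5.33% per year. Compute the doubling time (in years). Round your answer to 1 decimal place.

doubling time ≈ 13.0 years

doubling time = ln(2) / |r| = 0.69315 / 0.0533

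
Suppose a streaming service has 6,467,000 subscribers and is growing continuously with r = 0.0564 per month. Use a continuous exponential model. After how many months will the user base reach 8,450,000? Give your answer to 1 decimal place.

8450000 = 6467000 · e^(0.0564·t)
t = ln(8450000/6467000) / 0.0564 = ln(1.30663) / 0.0564 = 0.26745 / 0.0564

t ≈ 4.7 months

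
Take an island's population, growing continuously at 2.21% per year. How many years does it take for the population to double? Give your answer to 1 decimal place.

doubling time = ln(2) / |r| = 0.69315 / 0.0221

doubling time ≈ 31.4 years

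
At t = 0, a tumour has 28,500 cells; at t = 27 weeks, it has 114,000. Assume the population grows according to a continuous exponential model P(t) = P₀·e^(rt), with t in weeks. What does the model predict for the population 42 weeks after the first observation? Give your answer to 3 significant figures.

r = ln(114000/28500) / 27 ≈ 0.051344 per week
P(42) = 28500 · e^(0.051344·42) = 28500 · 8.64048 ≈ 246253.62

≈ 246,000 cells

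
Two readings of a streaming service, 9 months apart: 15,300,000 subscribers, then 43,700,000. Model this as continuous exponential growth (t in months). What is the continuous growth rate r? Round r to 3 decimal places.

r ≈ 0.117 per month

43700000 = 15300000 · e^(r·9)
e^(9r) = 43700000/15300000 = 2.85621
r = ln(2.85621) / 9 = 1.0495 / 9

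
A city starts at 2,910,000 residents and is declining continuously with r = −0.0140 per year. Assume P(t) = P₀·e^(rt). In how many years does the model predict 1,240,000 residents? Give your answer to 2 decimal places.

t ≈ 60.93 years

1240000 = 2910000 · e^(-0.014·t)
t = ln(1240000/2910000) / -0.014 = ln(0.42612) / -0.014 = -0.85304 / -0.014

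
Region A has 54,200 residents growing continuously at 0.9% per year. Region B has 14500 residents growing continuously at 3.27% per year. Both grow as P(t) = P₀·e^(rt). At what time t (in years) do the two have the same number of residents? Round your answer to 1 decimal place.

54200·e^(0.009t) = 14500·e^(0.0327t)
54200/14500 = e^((0.0327 − 0.009)t) → ln(3.73793) = 0.0237·t
t = 1.31853 / 0.0237

t ≈ 55.6 years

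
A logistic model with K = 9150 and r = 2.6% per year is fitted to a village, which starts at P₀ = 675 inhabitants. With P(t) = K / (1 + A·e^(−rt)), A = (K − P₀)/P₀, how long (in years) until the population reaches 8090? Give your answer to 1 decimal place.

t ≈ 175.5 years

A = (9150 − 675)/675 = 12.55556
8090 = 9150/(1 + 12.55556·e^(−0.026t)) → 1 + 12.55556·e^(−0.026t) = 1.13103
e^(−0.026t) = 0.010436 → t = ln(95.82495)/0.026 = 4.56252/0.026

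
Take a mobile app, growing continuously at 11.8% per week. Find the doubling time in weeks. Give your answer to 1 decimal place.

doubling time = ln(2) / |r| = 0.69315 / 0.118

doubling time ≈ 5.9 weeks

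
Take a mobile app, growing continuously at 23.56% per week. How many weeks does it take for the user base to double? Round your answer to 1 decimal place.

doubling time ≈ 2.9 weeks

doubling time = ln(2) / |r| = 0.69315 / 0.2356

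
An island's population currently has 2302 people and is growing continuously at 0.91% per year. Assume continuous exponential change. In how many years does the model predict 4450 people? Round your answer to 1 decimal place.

4450 = 2302 · e^(0.0091·t)
t = ln(4450/2302) / 0.0091 = ln(1.9331) / 0.0091 = 0.65913 / 0.0091

t ≈ 72.4 years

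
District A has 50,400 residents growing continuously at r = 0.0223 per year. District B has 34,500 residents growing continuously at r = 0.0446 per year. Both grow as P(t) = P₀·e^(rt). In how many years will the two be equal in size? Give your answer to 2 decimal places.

t ≈ 17.00 years

50400·e^(0.0223t) = 34500·e^(0.0446t)
50400/34500 = e^((0.0446 − 0.0223)t) → ln(1.46087) = 0.0223·t
t = 0.37903 / 0.0223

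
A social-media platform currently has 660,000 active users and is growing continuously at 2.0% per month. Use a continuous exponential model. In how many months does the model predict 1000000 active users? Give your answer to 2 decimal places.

t ≈ 20.78 months

1000000 = 660000 · e^(0.02·t)
t = ln(1000000/660000) / 0.02 = ln(1.51515) / 0.02 = 0.41552 / 0.02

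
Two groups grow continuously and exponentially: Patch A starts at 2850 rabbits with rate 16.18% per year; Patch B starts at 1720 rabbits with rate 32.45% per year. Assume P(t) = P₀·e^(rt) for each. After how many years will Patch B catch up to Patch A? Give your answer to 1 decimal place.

2850·e^(0.1618t) = 1720·e^(0.3245t)
2850/1720 = e^((0.3245 − 0.1618)t) → ln(1.65698) = 0.1627·t
t = 0.50499 / 0.1627

t ≈ 3.1 years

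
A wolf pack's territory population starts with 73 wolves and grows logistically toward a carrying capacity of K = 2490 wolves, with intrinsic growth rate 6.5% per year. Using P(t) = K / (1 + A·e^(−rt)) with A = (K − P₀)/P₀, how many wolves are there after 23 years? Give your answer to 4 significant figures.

≈ 295.6 wolves

A = (2490 − 73)/73 = 33.10959
P(23) = 2490 / (1 + 33.10959·e^(−0.065·23)) = 2490 / (1 + 33.10959·0.224249)
= 2490 / 8.42478 ≈ 295.56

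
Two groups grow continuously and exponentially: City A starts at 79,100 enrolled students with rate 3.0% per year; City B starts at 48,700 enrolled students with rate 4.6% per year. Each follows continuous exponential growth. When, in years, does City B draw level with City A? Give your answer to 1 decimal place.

t ≈ 30.3 years

79100·e^(0.03t) = 48700·e^(0.046t)
79100/48700 = e^((0.046 − 0.03)t) → ln(1.62423) = 0.016·t
t = 0.48503 / 0.016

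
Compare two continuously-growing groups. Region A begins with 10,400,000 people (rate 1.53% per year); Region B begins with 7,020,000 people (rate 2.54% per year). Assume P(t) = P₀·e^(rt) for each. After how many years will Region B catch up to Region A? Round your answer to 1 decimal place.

10400000·e^(0.0153t) = 7020000·e^(0.0254t)
10400000/7020000 = e^((0.0254 − 0.0153)t) → ln(1.48148) = 0.0101·t
t = 0.39304 / 0.0101

t ≈ 38.9 years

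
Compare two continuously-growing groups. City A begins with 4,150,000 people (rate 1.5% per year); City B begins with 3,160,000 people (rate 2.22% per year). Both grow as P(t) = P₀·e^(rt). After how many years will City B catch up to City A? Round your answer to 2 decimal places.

4150000·e^(0.015t) = 3160000·e^(0.0222t)
4150000/3160000 = e^((0.0222 − 0.015)t) → ln(1.31329) = 0.0072·t
t = 0.27254 / 0.0072

t ≈ 37.85 years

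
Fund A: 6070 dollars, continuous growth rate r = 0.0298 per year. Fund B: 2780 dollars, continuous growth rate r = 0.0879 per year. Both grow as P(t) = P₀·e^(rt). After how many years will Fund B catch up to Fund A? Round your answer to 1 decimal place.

t ≈ 13.4 years

6070·e^(0.0298t) = 2780·e^(0.0879t)
6070/2780 = e^((0.0879 − 0.0298)t) → ln(2.18345) = 0.0581·t
t = 0.78091 / 0.0581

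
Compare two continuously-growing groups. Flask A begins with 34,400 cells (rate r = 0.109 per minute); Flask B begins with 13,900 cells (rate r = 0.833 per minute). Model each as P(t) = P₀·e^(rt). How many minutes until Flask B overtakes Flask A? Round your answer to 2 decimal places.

34400·e^(0.109t) = 13900·e^(0.833t)
34400/13900 = e^((0.833 − 0.109)t) → ln(2.47482) = 0.724·t
t = 0.90617 / 0.724

t ≈ 1.25 minutes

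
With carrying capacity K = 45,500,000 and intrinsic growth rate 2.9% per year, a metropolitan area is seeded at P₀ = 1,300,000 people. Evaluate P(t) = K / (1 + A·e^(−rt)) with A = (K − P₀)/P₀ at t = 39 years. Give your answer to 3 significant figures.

A = (45500000 − 1300000)/1300000 = 34
P(39) = 45500000 / (1 + 34·e^(−0.029·39)) = 45500000 / (1 + 34·0.32271)
= 45500000 / 11.97215 ≈ 3800485.99

≈ 3,800,000 people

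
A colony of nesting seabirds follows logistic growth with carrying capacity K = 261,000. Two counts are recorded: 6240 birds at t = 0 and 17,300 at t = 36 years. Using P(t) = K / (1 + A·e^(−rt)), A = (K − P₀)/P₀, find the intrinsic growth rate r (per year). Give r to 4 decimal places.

A = (261000 − 6240)/6240 = 40.82692
17300 = 261000/(1 + 40.82692·e^(−r·36)) → e^(−36r) = (15.08671 − 1)/40.82692 = 0.345035
r = −ln(0.345035)/36 = 1.06411/36

r ≈ 0.0296 per year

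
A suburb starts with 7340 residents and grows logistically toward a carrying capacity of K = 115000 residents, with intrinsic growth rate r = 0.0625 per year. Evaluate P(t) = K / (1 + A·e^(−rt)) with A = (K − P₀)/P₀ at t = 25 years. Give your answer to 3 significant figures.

A = (115000 − 7340)/7340 = 14.66757
P(25) = 115000 / (1 + 14.66757·e^(−0.0625·25)) = 115000 / (1 + 14.66757·0.209611)
= 115000 / 4.07449 ≈ 28224.39

≈ 28,200 residents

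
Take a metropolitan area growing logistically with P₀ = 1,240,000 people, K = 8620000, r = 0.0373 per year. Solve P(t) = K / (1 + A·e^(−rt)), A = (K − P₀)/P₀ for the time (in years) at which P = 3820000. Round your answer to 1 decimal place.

t ≈ 41.7 years

A = (8620000 − 1240000)/1240000 = 5.95161
3820000 = 8620000/(1 + 5.95161·e^(−0.0373t)) → 1 + 5.95161·e^(−0.0373t) = 2.25654
e^(−0.0373t) = 0.211127 → t = ln(4.73649)/0.0373 = 1.5553/0.0373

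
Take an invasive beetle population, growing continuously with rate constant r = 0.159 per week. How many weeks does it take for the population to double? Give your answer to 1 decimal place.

doubling time = ln(2) / |r| = 0.69315 / 0.159

doubling time ≈ 4.4 weeks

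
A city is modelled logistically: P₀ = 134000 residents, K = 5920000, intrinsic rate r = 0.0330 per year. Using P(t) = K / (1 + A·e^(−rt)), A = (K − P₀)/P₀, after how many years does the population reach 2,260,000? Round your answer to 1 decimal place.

A = (5920000 − 134000)/134000 = 43.1791
2260000 = 5920000/(1 + 43.1791·e^(−0.033t)) → 1 + 43.1791·e^(−0.033t) = 2.61947
e^(−0.033t) = 0.037506 → t = ln(26.66251)/0.033 = 3.28326/0.033

t ≈ 99.5 years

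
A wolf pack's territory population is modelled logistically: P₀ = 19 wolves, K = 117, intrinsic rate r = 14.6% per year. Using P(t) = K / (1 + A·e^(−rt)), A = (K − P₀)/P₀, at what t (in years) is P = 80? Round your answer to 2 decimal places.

t ≈ 16.52 years

A = (117 − 19)/19 = 5.15789
80 = 117/(1 + 5.15789·e^(−0.146t)) → 1 + 5.15789·e^(−0.146t) = 1.4625
e^(−0.146t) = 0.089668 → t = ln(11.1522)/0.146 = 2.41164/0.146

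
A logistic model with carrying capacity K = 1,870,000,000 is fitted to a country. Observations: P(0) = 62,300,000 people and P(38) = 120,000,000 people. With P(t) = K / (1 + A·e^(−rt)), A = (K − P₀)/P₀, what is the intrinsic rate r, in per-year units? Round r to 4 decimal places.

A = (1870000000 − 62300000)/62300000 = 29.01605
120000000 = 1870000000/(1 + 29.01605·e^(−r·38)) → e^(−38r) = (15.58333 − 1)/29.01605 = 0.502595
r = −ln(0.502595)/38 = 0.68797/38

r ≈ 0.0181 per year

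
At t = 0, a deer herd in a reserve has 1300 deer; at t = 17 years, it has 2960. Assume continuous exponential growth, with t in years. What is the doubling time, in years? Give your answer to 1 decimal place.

r = ln(2960/1300) / 17 = ln(2.27692) / 17 ≈ 0.048401 per year
doubling time = ln 2 / |r| = 0.69315 / 0.048401

doubling time ≈ 14.3 years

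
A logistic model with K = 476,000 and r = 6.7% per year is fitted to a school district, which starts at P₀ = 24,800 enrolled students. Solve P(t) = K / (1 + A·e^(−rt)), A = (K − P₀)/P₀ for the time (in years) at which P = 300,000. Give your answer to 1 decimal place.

A = (476000 − 24800)/24800 = 18.19355
300000 = 476000/(1 + 18.19355·e^(−0.067t)) → 1 + 18.19355·e^(−0.067t) = 1.58667
e^(−0.067t) = 0.032246 → t = ln(31.01173)/0.067 = 3.43437/0.067

t ≈ 51.3 years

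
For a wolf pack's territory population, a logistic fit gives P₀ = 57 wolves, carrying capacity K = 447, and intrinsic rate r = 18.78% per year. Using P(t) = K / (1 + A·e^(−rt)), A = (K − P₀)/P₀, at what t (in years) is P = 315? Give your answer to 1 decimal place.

t ≈ 14.9 years

A = (447 − 57)/57 = 6.84211
315 = 447/(1 + 6.84211·e^(−0.1878t)) → 1 + 6.84211·e^(−0.1878t) = 1.41905
e^(−0.1878t) = 0.061245 → t = ln(16.32775)/0.1878 = 2.79287/0.1878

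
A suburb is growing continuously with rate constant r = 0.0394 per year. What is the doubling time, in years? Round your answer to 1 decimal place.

doubling time ≈ 17.6 years

doubling time = ln(2) / |r| = 0.69315 / 0.0394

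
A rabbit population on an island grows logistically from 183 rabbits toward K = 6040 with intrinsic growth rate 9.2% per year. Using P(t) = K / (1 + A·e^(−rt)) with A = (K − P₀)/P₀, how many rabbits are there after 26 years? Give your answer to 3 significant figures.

A = (6040 − 183)/183 = 32.00546
P(26) = 6040 / (1 + 32.00546·e^(−0.092·26)) = 6040 / (1 + 32.00546·0.091447)
= 6040 / 3.92679 ≈ 1538.15

≈ 1,540 rabbits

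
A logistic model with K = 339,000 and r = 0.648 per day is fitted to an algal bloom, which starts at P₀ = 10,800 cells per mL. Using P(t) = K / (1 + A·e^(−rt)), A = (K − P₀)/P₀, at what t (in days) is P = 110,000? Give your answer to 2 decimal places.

A = (339000 − 10800)/10800 = 30.38889
110000 = 339000/(1 + 30.38889·e^(−0.648t)) → 1 + 30.38889·e^(−0.648t) = 3.08182
e^(−0.648t) = 0.068506 → t = ln(14.59728)/0.648 = 2.68084/0.648

t ≈ 4.14 days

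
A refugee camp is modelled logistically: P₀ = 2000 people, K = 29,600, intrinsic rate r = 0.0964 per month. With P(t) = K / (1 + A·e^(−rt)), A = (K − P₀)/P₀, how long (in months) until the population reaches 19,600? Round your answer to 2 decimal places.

t ≈ 34.21 months

A = (29600 − 2000)/2000 = 13.8
19600 = 29600/(1 + 13.8·e^(−0.0964t)) → 1 + 13.8·e^(−0.0964t) = 1.5102
e^(−0.0964t) = 0.036971 → t = ln(27.048)/0.0964 = 3.29761/0.0964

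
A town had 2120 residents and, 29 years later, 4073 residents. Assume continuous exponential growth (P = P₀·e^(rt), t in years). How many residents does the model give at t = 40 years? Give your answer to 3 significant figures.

r = ln(4073/2120) / 29 ≈ 0.022516 per year
P(40) = 2120 · e^(0.022516·40) = 2120 · 2.46118 ≈ 5217.69

≈ 5,220 residents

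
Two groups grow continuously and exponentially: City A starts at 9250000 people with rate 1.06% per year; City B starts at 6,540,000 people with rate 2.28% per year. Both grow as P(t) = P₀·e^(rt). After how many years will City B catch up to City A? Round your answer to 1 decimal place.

9250000·e^(0.0106t) = 6540000·e^(0.0228t)
9250000/6540000 = e^((0.0228 − 0.0106)t) → ln(1.41437) = 0.0122·t
t = 0.34669 / 0.0122

t ≈ 28.4 years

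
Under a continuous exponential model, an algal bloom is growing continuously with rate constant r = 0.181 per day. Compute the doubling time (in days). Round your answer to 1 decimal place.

doubling time ≈ 3.8 days

doubling time = ln(2) / |r| = 0.69315 / 0.181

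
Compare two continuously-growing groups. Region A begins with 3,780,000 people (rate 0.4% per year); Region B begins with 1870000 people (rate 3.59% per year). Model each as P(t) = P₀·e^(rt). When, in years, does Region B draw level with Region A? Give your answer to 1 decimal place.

3780000·e^(0.004t) = 1870000·e^(0.0359t)
3780000/1870000 = e^((0.0359 − 0.004)t) → ln(2.02139) = 0.0319·t
t = 0.70379 / 0.0319

t ≈ 22.1 years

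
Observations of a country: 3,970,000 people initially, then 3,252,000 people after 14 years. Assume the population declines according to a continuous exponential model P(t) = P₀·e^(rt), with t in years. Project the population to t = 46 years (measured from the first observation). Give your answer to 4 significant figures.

r = ln(3252000/3970000) / 14 ≈ -0.01425 per year
P(46) = 3970000 · e^(-0.01425·46) = 3970000 · 0.51919 ≈ 2061181.9

≈ 2,061,000 people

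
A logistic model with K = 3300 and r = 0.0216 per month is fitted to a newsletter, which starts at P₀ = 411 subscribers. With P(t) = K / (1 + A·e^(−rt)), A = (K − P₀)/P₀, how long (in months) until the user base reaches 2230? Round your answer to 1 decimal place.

A = (3300 − 411)/411 = 7.0292
2230 = 3300/(1 + 7.0292·e^(−0.0216t)) → 1 + 7.0292·e^(−0.0216t) = 1.47982
e^(−0.0216t) = 0.068261 → t = ln(14.64964)/0.0216 = 2.68442/0.0216

t ≈ 124.3 months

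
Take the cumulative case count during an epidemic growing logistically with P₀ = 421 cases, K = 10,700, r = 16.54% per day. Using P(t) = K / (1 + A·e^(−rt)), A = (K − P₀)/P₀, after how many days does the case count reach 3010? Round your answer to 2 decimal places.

A = (10700 − 421)/421 = 24.41568
3010 = 10700/(1 + 24.41568·e^(−0.1654t)) → 1 + 24.41568·e^(−0.1654t) = 3.55482
e^(−0.1654t) = 0.104638 → t = ln(9.55672)/0.1654 = 2.25724/0.1654

t ≈ 13.65 days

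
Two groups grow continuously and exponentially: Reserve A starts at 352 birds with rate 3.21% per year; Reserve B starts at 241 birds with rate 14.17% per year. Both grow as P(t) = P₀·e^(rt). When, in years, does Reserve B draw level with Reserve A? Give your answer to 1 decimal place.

t ≈ 3.5 years

352·e^(0.0321t) = 241·e^(0.1417t)
352/241 = e^((0.1417 − 0.0321)t) → ln(1.46058) = 0.1096·t
t = 0.37883 / 0.1096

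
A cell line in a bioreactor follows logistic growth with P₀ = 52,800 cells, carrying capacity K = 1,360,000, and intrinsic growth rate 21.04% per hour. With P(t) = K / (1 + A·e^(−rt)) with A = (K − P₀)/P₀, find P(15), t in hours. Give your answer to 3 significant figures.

≈ 662,000 cells

A = (1360000 − 52800)/52800 = 24.75758
P(15) = 1360000 / (1 + 24.75758·e^(−0.2104·15)) = 1360000 / (1 + 24.75758·0.042596)
= 1360000 / 2.05457 ≈ 661939.53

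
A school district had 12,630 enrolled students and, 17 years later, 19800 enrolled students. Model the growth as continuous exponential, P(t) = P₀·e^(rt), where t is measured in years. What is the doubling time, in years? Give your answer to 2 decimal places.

r = ln(19800/12630) / 17 = ln(1.5677) / 17 ≈ 0.026447 per year
doubling time = ln 2 / |r| = 0.69315 / 0.026447

doubling time ≈ 26.21 years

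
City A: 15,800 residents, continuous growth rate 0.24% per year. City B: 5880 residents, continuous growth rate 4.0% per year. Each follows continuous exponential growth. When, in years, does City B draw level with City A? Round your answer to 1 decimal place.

t ≈ 26.3 years

15800·e^(0.0024t) = 5880·e^(0.04t)
15800/5880 = e^((0.04 − 0.0024)t) → ln(2.68707) = 0.0376·t
t = 0.98845 / 0.0376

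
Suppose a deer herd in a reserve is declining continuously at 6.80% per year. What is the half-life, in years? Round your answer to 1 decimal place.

half-life = ln(2) / |r| = 0.69315 / 0.068

half-life ≈ 10.2 years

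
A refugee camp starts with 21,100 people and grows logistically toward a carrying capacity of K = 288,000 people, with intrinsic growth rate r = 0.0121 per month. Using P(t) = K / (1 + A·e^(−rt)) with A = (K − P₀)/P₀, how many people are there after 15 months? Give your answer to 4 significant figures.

≈ 24,940 people

A = (288000 − 21100)/21100 = 12.64929
P(15) = 288000 / (1 + 12.64929·e^(−0.0121·15)) = 288000 / (1 + 12.64929·0.834018)
= 288000 / 11.54974 ≈ 24935.63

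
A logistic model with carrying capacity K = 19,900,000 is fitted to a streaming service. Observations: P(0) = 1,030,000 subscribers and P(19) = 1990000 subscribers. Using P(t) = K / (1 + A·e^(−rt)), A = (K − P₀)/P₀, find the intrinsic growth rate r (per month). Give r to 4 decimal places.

A = (19900000 − 1030000)/1030000 = 18.32039
1990000 = 19900000/(1 + 18.32039·e^(−r·19)) → e^(−19r) = (10 − 1)/18.32039 = 0.491256
r = −ln(0.491256)/19 = 0.71079/19

r ≈ 0.0374 per month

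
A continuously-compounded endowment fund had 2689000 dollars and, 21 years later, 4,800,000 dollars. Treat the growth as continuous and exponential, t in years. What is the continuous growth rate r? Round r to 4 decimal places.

r ≈ 0.0276 per year

4800000 = 2689000 · e^(r·21)
e^(21r) = 4800000/2689000 = 1.78505
r = ln(1.78505) / 21 = 0.57945 / 21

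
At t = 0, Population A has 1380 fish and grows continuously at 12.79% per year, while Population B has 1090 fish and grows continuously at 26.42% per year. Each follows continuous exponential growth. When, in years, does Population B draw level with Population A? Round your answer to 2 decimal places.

1380·e^(0.1279t) = 1090·e^(0.2642t)
1380/1090 = e^((0.2642 − 0.1279)t) → ln(1.26606) = 0.1363·t
t = 0.23591 / 0.1363

t ≈ 1.73 years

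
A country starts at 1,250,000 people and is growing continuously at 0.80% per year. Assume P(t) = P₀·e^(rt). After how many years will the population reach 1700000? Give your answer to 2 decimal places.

1700000 = 1250000 · e^(0.008·t)
t = ln(1700000/1250000) / 0.008 = ln(1.36) / 0.008 = 0.30748 / 0.008

t ≈ 38.44 years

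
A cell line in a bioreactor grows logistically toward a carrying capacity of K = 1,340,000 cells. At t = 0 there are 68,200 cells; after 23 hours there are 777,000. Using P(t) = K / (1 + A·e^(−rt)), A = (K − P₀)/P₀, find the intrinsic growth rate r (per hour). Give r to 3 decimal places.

A = (1340000 − 68200)/68200 = 18.64809
777000 = 1340000/(1 + 18.64809·e^(−r·23)) → e^(−23r) = (1.72458 − 1)/18.64809 = 0.038856
r = −ln(0.038856)/23 = 3.2479/23

r ≈ 0.141 per hour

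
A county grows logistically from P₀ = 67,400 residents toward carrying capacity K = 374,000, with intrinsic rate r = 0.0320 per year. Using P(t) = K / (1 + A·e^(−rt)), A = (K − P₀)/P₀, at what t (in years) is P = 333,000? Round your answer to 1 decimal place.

t ≈ 112.8 years

A = (374000 − 67400)/67400 = 4.54896
333000 = 374000/(1 + 4.54896·e^(−0.032t)) → 1 + 4.54896·e^(−0.032t) = 1.12312
e^(−0.032t) = 0.027066 → t = ln(36.94644)/0.032 = 3.60947/0.032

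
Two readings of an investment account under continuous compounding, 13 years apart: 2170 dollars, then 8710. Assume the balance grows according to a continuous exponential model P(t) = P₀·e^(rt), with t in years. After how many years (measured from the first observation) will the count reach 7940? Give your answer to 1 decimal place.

t ≈ 12.1 years

r = ln(8710/2170) / 13 ≈ 0.106903 per year
t = ln(7940/2170) / r = 1.29719 / 0.106903 ≈ 12.134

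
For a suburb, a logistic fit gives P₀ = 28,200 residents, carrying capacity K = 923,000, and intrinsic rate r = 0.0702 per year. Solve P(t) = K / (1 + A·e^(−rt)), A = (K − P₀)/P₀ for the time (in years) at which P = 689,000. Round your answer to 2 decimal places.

A = (923000 − 28200)/28200 = 31.7305
689000 = 923000/(1 + 31.7305·e^(−0.0702t)) → 1 + 31.7305·e^(−0.0702t) = 1.33962
e^(−0.0702t) = 0.010703 → t = ln(93.42868)/0.0702 = 4.5372/0.0702

t ≈ 64.63 years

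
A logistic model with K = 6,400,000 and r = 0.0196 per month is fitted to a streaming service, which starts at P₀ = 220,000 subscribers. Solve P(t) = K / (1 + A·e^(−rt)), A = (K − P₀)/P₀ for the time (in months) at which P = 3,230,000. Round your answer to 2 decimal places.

t ≈ 171.13 months

A = (6400000 − 220000)/220000 = 28.09091
3230000 = 6400000/(1 + 28.09091·e^(−0.0196t)) → 1 + 28.09091·e^(−0.0196t) = 1.98142
e^(−0.0196t) = 0.034937 → t = ln(28.6226)/0.0196 = 3.3542/0.0196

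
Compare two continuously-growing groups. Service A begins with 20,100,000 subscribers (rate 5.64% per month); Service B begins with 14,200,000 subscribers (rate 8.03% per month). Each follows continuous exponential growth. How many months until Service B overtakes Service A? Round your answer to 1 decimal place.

t ≈ 14.5 months

20100000·e^(0.0564t) = 14200000·e^(0.0803t)
20100000/14200000 = e^((0.0803 − 0.0564)t) → ln(1.41549) = 0.0239·t
t = 0.34748 / 0.0239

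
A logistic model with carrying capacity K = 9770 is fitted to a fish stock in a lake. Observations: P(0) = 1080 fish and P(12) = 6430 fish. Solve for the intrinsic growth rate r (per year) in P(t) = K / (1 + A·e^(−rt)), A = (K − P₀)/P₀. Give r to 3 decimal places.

A = (9770 − 1080)/1080 = 8.0463
6430 = 9770/(1 + 8.0463·e^(−r·12)) → e^(−12r) = (1.51944 − 1)/8.0463 = 0.064556
r = −ln(0.064556)/12 = 2.74022/12

r ≈ 0.228 per year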